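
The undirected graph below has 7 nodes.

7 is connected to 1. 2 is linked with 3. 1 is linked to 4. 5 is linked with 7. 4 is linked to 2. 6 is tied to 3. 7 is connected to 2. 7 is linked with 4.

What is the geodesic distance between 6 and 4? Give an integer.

3

One shortest route is 6 – 3 – 2 – 4, which uses 3 edges, and at distance 2 from 6 we only reach {2}, which does not include 4. So d(6,4) = 3.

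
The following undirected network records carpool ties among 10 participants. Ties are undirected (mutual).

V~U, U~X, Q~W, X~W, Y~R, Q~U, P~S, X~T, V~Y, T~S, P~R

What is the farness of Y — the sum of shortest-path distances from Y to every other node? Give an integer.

23

Distances from Y: P:2, Q:3, R:1, S:3, T:4, U:2, V:1, W:4, X:3.
Sum = 2 + 3 + 1 + 3 + 4 + 2 + 1 + 4 + 3 = 23.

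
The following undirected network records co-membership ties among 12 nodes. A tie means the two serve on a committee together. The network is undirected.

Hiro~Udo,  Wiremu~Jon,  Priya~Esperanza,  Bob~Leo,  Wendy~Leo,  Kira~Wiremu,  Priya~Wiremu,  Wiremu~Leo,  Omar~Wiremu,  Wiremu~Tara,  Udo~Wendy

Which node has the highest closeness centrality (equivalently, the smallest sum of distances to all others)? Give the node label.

Farness (sum of distances to all others) for each node — Bob:31, Esperanza:37, Hiro:45, Jon:29, Kira:29, Leo:21, Omar:29, Priya:27, Tara:29, Udo:35, Wendy:27, Wiremu:19.
The smallest farness is 19, for Wiremu, so Wiremu has the highest closeness.

Wiremu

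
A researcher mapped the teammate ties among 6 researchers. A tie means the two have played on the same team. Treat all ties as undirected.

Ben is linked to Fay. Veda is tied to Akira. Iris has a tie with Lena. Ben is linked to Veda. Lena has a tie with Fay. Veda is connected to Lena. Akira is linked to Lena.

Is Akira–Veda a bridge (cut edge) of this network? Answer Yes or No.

No

Even without that edge, Akira still reaches Veda via Akira – Lena – Veda, so the network stays connected. Not a bridge.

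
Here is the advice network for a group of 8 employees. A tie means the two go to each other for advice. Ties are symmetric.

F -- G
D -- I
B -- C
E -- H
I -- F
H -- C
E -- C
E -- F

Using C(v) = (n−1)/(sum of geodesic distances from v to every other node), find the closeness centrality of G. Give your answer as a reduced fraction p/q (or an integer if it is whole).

7/18

Distances from G: B:4, C:3, D:3, E:2, F:1, H:3, I:2. Sum = 18.
n = 8, so closeness = 7/18.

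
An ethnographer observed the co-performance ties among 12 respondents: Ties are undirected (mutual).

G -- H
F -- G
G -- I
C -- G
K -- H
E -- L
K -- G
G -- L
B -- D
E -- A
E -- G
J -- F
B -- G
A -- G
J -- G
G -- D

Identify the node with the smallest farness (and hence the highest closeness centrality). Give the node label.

Farness (sum of distances to all others) for each node — A:20, B:20, C:21, D:20, E:19, F:20, G:11, H:20, I:21, J:20, K:20, L:20.
The smallest farness is 11, for G, so G has the highest closeness.

G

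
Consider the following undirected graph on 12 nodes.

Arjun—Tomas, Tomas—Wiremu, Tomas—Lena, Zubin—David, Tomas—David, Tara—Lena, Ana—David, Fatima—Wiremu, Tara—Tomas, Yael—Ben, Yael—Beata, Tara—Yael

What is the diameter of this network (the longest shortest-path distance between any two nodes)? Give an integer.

5

Eccentricity of each node (its greatest distance to any other): Ana:5, Arjun:4, Beata:5, Ben:5, David:4, Fatima:5, Lena:3, Tara:3, Tomas:3, Wiremu:4, Yael:4, Zubin:5.
The maximum eccentricity is 5, realized for instance by the pair Zubin–Beata via Zubin – David – Tomas – Tara – Yael – Beata. So the diameter is 5.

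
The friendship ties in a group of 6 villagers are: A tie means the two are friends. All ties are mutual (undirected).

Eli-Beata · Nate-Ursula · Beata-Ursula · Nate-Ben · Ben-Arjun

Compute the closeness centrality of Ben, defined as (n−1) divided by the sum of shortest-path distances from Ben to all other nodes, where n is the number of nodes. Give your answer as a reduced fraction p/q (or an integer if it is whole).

Distances from Ben: Arjun:1, Beata:3, Eli:4, Nate:1, Ursula:2. Sum = 11.
n = 6, so closeness = 5/11.

5/11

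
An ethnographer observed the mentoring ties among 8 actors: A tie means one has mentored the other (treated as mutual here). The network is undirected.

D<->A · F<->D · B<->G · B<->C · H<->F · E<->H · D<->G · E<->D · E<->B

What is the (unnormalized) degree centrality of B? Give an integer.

3

B is directly tied to C, E, and G. That is 3 neighbors, so the degree of B is 3.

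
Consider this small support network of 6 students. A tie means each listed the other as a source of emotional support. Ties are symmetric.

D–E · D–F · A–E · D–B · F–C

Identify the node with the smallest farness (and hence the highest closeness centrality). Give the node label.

D

Farness (sum of distances to all others) for each node — A:13, B:11, C:13, D:7, E:9, F:9.
The smallest farness is 7, for D, so D has the highest closeness.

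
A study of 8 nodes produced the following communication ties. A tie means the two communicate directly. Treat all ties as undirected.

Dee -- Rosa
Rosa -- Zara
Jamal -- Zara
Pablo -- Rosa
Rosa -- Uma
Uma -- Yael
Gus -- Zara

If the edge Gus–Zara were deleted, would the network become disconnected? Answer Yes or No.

Yes

Without the Gus–Zara edge there is no alternate route between Gus and Zara, so the network disconnects. It is a bridge.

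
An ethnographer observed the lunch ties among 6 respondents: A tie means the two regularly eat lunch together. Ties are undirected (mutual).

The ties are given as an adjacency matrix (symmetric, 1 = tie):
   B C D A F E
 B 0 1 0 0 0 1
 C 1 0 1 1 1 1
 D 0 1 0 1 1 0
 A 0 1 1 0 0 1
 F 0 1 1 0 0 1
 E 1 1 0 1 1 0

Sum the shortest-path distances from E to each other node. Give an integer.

6

Distances from E: A:1, B:1, C:1, D:2, F:1.
Sum = 1 + 1 + 1 + 2 + 1 = 6.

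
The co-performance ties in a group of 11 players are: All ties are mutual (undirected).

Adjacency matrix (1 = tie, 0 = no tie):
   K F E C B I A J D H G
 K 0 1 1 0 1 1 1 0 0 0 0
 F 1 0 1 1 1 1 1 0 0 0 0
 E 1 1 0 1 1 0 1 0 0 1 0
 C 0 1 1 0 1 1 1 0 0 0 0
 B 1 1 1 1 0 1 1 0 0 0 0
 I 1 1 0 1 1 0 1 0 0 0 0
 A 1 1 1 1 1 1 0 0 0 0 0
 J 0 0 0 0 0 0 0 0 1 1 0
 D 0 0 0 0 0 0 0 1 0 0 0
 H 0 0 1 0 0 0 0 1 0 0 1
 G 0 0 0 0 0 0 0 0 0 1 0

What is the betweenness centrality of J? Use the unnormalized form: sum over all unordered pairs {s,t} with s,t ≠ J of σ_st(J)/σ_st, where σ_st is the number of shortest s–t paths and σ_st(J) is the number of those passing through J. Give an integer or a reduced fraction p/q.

9

Pairs whose geodesics pass through J — K–D: 1; F–D: 1; E–D: 1; C–D: 1; B–D: 1; I–D: 5/5; A–D: 1; D–H: 1; D–G: 1.
All other pairs contribute 0.
Summing the contributions gives betweenness(J) = 9.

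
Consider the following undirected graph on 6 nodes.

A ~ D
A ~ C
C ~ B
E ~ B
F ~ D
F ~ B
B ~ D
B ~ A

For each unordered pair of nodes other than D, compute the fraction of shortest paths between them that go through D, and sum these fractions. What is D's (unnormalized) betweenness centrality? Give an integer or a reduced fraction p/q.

Pairs whose geodesics pass through D — F–A: 1/2.
All other pairs contribute 0.
Summing the contributions gives betweenness(D) = 1/2.

1/2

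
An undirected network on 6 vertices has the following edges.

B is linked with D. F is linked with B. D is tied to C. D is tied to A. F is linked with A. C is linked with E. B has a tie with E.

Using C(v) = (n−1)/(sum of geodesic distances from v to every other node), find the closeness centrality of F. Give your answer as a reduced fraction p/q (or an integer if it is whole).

Distances from F: A:1, B:1, C:3, D:2, E:2. Sum = 9.
n = 6, so closeness = 5/9.

5/9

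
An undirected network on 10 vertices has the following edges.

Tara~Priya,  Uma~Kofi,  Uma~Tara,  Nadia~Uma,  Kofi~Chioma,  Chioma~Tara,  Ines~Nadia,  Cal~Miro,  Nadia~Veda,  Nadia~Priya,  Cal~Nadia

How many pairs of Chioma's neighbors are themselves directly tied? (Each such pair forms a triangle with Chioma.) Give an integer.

0

Chioma's neighbors are Kofi and Tara, but none of them are tied to each other, so no triangle contains Chioma.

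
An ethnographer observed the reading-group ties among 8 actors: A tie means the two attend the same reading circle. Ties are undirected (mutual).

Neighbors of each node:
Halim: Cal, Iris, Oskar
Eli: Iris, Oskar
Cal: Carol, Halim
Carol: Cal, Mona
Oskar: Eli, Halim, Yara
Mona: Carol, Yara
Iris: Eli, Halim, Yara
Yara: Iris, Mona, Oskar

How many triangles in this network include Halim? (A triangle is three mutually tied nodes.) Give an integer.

0

Halim's neighbors are Cal, Iris, and Oskar, but none of them are tied to each other, so no triangle contains Halim.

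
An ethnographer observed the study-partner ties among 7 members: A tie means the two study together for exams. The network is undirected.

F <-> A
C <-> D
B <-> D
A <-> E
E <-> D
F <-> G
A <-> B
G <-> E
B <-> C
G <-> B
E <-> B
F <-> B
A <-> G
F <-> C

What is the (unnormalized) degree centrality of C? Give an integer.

C is directly tied to B, D, and F. That is 3 neighbors, so the degree of C is 3.

3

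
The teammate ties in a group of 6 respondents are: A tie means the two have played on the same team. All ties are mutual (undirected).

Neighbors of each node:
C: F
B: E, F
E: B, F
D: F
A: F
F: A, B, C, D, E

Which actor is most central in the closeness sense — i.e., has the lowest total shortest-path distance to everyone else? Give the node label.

Farness (sum of distances to all others) for each node — A:9, B:8, C:9, D:9, E:8, F:5.
The smallest farness is 5, for F, so F has the highest closeness.

F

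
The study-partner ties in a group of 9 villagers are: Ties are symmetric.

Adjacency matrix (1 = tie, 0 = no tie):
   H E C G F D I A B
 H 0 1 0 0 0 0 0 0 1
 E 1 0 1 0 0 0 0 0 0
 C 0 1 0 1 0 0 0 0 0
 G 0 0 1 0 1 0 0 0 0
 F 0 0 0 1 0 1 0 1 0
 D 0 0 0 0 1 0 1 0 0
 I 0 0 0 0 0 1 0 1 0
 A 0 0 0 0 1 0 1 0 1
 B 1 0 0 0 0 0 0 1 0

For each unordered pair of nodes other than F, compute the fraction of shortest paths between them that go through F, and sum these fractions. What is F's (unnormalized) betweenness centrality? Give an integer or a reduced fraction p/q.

Pairs whose geodesics pass through F — H–D: 1/2; E–D: 1; C–D: 1; C–I: 2/2; C–A: 1; G–D: 1; G–I: 2/2; G–A: 1; G–B: 1; D–A: 1/2; D–B: 1/2.
All other pairs contribute 0.
Summing the contributions gives betweenness(F) = 19/2.

19/2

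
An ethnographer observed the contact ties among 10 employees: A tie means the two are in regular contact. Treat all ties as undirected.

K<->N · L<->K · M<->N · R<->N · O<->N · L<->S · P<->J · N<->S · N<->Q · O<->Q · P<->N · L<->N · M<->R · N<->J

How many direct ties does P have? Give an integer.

2

P is directly tied to J and N. That is 2 neighbors, so the degree of P is 2.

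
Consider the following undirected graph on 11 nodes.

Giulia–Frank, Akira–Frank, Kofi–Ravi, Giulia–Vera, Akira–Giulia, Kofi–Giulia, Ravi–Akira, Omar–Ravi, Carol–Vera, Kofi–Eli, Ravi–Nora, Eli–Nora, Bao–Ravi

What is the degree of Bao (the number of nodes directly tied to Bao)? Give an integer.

1

Bao is directly tied to Ravi. That is 1 neighbor, so the degree of Bao is 1.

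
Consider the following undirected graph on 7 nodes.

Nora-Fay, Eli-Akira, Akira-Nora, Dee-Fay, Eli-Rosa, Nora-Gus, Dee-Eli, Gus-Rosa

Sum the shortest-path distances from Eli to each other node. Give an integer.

Distances from Eli: Akira:1, Dee:1, Fay:2, Gus:2, Nora:2, Rosa:1.
Sum = 1 + 1 + 2 + 2 + 2 + 1 = 9.

9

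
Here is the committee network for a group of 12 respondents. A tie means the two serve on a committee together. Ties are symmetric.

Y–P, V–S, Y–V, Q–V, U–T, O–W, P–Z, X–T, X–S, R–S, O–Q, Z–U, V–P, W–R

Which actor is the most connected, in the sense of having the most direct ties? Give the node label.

V

Degrees — O:2, P:3, Q:2, R:2, S:3, T:2, U:2, V:4, W:2, X:2, Y:2, Z:2.
The maximum is 4, attained only by V.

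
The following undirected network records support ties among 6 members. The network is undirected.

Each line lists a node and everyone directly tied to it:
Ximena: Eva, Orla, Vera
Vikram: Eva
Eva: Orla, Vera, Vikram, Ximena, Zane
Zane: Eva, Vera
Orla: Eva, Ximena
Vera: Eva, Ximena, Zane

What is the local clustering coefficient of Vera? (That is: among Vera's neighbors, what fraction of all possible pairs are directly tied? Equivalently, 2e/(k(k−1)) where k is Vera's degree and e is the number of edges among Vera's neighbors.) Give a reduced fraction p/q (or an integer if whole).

Vera's neighbors: Eva, Ximena, and Zane (k = 3).
Possible neighbor pairs: C(3,2) = 3. Edges among them: Eva–Ximena, Eva–Zane → e = 2.
Clustering(Vera) = 2/3.

2/3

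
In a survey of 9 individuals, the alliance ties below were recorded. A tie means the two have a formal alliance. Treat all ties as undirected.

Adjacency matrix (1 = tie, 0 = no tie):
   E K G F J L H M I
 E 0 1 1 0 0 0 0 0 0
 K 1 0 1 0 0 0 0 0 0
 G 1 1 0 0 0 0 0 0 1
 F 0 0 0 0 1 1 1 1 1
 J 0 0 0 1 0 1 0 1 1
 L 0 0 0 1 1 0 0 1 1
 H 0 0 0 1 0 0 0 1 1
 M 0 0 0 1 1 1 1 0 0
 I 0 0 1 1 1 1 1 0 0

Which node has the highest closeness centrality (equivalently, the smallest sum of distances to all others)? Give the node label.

I

Farness (sum of distances to all others) for each node — E:20, F:13, G:14, H:15, I:11, J:14, K:20, L:14, M:17.
The smallest farness is 11, for I, so I has the highest closeness.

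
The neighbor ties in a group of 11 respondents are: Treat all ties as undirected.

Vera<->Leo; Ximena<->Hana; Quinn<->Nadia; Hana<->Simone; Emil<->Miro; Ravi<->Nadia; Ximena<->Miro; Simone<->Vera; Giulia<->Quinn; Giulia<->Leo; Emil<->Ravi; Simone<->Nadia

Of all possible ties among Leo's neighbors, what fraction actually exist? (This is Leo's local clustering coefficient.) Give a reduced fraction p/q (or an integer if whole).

0

Leo's neighbors: Giulia and Vera (k = 2).
Possible neighbor pairs: C(2,2) = 1. Edges among them: none → e = 0.
Clustering(Leo) = 0/1.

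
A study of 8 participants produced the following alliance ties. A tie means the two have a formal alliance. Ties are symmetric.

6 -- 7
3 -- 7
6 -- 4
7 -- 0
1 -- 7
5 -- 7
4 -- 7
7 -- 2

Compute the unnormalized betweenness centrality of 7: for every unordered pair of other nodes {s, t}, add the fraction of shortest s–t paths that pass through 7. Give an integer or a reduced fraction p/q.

Pairs whose geodesics pass through 7 — 1–0: 1; 1–3: 1; 1–4: 1; 1–5: 1; 1–2: 1; 1–6: 1; 0–3: 1; 0–4: 1; 0–5: 1; 0–2: 1; 0–6: 1; 3–4: 1; 3–5: 1; 3–2: 1 … (+6 more pairs).
All other pairs contribute 0.
Summing the contributions gives betweenness(7) = 20.

20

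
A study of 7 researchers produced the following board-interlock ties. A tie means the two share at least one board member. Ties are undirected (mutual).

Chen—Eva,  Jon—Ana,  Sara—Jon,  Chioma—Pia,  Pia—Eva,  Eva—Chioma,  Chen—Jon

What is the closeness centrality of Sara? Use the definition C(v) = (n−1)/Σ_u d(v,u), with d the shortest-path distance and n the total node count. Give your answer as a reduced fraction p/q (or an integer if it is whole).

3/8

Distances from Sara: Ana:2, Chen:2, Chioma:4, Eva:3, Jon:1, Pia:4. Sum = 16.
n = 7, so closeness = 6/16 = 3/8.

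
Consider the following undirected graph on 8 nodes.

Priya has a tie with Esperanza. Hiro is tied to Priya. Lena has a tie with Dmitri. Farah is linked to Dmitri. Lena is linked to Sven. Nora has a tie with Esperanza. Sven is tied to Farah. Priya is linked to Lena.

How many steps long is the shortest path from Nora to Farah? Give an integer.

One shortest route is Nora – Esperanza – Priya – Lena – Dmitri – Farah, which uses 5 edges, and at distance 4 from Nora we only reach {Dmitri, Sven}, which does not include Farah. So d(Nora,Farah) = 5.

5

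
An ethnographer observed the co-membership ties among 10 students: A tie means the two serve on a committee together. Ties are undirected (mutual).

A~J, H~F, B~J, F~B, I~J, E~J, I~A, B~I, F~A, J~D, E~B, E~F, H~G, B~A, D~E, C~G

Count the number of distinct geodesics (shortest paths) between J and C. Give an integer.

The shortest distance is 5. The length-5 paths are: J–A–F–H–G–C; J–E–F–H–G–C; J–B–F–H–G–C.
That gives 3 distinct shortest paths.

3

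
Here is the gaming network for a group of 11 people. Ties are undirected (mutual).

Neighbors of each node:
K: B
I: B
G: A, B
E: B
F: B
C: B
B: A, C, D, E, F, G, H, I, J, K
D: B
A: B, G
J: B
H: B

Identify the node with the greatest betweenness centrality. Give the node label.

Unnormalized betweenness of each node: A:0, B:44, C:0, D:0, E:0, F:0, G:0, H:0, I:0, J:0, K:0.
B has the largest value, 44, making it the main broker — the node through which the most shortest paths run.

B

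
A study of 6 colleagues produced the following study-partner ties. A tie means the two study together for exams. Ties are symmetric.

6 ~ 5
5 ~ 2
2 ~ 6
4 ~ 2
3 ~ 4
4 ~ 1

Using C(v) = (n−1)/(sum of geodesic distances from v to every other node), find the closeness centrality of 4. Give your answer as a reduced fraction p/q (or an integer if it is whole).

5/7

Distances from 4: 1:1, 2:1, 3:1, 5:2, 6:2. Sum = 7.
n = 6, so closeness = 5/7.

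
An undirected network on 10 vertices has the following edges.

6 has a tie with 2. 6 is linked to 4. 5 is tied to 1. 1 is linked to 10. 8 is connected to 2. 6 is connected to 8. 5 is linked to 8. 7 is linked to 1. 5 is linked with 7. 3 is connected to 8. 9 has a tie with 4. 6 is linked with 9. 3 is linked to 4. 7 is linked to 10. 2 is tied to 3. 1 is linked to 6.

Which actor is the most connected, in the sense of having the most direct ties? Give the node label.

Degrees — 1:4, 2:3, 3:3, 4:3, 5:3, 6:5, 7:3, 8:4, 9:2, 10:2.
The maximum is 5, attained only by 6.

6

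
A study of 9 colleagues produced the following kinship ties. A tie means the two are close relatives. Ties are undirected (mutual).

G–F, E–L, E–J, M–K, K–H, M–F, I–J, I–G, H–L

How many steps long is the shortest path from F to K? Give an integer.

2

One shortest route is F – M – K, which uses 2 edges, and F and K are not directly tied, so nothing shorter exists. So d(F,K) = 2.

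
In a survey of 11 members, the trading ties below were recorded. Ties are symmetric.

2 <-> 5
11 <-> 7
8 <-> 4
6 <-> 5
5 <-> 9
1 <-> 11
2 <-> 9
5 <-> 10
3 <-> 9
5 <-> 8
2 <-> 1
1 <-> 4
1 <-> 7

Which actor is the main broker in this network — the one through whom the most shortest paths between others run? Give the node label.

Unnormalized betweenness of each node: 1:18, 2:16, 3:0, 4:3, 5:21, 6:0, 7:0, 8:4, 9:9, 10:0, 11:0.
5 has the largest value, 21, making it the main broker — the node through which the most shortest paths run.

5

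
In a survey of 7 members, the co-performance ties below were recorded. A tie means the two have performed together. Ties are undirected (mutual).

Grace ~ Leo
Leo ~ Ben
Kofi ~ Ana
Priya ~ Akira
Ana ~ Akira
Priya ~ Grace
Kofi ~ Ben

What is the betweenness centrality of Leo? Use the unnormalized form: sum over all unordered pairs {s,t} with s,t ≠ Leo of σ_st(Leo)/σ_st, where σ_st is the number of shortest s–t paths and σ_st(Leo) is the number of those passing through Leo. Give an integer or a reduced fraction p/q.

Pairs whose geodesics pass through Leo — Ben–Priya: 1; Ben–Grace: 1; Kofi–Grace: 1.
All other pairs contribute 0.
Summing the contributions gives betweenness(Leo) = 3.

3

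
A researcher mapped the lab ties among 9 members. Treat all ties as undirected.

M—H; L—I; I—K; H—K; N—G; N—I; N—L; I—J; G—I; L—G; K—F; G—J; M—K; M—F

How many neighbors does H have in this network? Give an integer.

H is directly tied to K and M. That is 2 neighbors, so the degree of H is 2.

2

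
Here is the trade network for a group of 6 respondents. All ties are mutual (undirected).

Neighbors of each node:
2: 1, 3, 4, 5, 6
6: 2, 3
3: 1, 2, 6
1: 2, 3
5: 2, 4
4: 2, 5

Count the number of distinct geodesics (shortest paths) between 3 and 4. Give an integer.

The shortest distance is 2, and the only length-2 path is 3–2–4. So there is exactly 1 shortest path.

1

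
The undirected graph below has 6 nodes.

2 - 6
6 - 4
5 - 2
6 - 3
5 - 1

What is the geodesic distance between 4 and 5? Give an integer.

3

One shortest route is 4 – 6 – 2 – 5, which uses 3 edges, and at distance 2 from 4 we only reach {2, 3}, which does not include 5. So d(4,5) = 3.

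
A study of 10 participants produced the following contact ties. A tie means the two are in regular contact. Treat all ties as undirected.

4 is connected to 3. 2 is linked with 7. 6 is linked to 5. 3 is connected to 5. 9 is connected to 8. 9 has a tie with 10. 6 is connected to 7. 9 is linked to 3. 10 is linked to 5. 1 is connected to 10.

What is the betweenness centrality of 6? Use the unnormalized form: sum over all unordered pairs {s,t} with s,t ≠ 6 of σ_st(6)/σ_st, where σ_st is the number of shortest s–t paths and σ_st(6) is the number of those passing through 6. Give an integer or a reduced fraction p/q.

14

Pairs whose geodesics pass through 6 — 4–7: 1; 4–2: 1; 7–8: 2/2; 7–3: 1; 7–1: 1; 7–9: 2/2; 7–10: 1; 7–5: 1; 8–2: 2/2; 3–2: 1; 1–2: 1; 9–2: 2/2; 2–10: 1; 2–5: 1.
All other pairs contribute 0.
Summing the contributions gives betweenness(6) = 14.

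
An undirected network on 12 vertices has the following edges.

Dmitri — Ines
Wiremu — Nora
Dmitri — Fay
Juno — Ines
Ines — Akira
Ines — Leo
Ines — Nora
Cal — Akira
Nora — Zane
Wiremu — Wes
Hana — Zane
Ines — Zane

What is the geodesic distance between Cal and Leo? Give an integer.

3

One shortest route is Cal – Akira – Ines – Leo, which uses 3 edges, and at distance 2 from Cal we only reach {Ines}, which does not include Leo. So d(Cal,Leo) = 3.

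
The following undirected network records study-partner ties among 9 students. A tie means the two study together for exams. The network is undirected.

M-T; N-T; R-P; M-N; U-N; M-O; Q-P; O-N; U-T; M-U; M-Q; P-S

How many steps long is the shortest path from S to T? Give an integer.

One shortest route is S – P – Q – M – T, which uses 4 edges, and at distance 3 from S we only reach {M}, which does not include T. So d(S,T) = 4.

4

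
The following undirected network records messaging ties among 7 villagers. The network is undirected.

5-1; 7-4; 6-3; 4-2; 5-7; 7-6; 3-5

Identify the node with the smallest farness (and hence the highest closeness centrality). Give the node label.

Farness (sum of distances to all others) for each node — 1:15, 2:17, 3:13, 4:12, 5:10, 6:12, 7:9.
The smallest farness is 9, for 7, so 7 has the highest closeness.

7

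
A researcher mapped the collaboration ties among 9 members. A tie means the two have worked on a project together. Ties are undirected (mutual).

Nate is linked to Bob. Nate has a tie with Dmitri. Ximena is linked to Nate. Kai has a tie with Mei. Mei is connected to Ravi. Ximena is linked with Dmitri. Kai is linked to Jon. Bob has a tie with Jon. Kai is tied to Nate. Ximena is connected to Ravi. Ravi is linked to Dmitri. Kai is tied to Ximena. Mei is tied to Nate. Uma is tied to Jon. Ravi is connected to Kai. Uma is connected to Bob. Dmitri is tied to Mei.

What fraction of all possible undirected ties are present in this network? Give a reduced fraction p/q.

17/36

There are 17 edges and 9 nodes, so the maximum possible is C(9,2) = 36.
Density = 17/36.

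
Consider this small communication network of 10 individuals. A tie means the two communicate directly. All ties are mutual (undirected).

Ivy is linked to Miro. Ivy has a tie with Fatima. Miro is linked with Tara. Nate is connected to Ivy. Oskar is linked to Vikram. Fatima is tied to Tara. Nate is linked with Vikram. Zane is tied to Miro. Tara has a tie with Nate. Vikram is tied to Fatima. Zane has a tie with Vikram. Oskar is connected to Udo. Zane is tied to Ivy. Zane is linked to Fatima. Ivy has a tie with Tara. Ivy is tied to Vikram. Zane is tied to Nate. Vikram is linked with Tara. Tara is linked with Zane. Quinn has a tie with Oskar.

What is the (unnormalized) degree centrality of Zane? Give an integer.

6

Zane is directly tied to Fatima, Ivy, Miro, Nate, Tara, and Vikram. That is 6 neighbors, so the degree of Zane is 6.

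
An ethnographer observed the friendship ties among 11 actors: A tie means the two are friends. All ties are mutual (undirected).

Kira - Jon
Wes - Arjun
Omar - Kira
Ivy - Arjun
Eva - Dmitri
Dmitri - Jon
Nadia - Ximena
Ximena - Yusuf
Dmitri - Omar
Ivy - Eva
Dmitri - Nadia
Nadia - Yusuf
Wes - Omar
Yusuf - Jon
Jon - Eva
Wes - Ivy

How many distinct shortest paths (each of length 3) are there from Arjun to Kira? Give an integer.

1

The shortest distance is 3, and the only length-3 path is Arjun–Wes–Omar–Kira. So there is exactly 1 shortest path.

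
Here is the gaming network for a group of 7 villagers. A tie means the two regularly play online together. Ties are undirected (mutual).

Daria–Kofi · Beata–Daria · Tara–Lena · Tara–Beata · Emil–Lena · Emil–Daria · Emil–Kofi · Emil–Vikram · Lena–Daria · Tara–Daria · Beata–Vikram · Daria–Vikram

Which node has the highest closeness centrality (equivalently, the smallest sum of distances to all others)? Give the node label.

Farness (sum of distances to all others) for each node — Beata:9, Daria:6, Emil:8, Kofi:10, Lena:9, Tara:9, Vikram:9.
The smallest farness is 6, for Daria, so Daria has the highest closeness.

Daria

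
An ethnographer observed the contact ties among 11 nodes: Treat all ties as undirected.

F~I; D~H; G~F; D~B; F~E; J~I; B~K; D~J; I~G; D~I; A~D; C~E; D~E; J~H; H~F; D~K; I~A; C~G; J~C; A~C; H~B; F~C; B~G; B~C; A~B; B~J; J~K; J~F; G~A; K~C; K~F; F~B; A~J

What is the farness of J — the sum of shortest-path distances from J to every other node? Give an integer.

12

Distances from J: A:1, B:1, C:1, D:1, E:2, F:1, G:2, H:1, I:1, K:1.
Sum = 1 + 1 + 1 + 1 + 2 + 1 + 2 + 1 + 1 + 1 = 12.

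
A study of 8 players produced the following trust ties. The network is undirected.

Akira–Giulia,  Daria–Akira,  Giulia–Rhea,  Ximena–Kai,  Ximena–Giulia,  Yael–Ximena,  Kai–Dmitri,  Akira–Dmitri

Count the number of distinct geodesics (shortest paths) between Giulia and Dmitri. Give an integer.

The shortest distance is 2, and the only length-2 path is Giulia–Akira–Dmitri. So there is exactly 1 shortest path.

1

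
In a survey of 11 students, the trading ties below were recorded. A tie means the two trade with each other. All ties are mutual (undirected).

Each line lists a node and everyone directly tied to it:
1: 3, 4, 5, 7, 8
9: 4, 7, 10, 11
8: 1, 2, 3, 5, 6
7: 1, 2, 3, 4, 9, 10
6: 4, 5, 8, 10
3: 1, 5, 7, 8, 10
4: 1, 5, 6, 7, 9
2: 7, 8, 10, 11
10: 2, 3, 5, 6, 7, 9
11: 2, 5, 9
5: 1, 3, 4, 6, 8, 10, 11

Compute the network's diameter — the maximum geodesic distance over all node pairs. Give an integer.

3

Eccentricity of each node (its greatest distance to any other): 1:2, 2:2, 3:2, 4:2, 5:2, 6:2, 7:2, 8:3, 9:3, 10:2, 11:2.
The maximum eccentricity is 3, realized for instance by the pair 9–8 via 9 – 7 – 3 – 8. So the diameter is 3.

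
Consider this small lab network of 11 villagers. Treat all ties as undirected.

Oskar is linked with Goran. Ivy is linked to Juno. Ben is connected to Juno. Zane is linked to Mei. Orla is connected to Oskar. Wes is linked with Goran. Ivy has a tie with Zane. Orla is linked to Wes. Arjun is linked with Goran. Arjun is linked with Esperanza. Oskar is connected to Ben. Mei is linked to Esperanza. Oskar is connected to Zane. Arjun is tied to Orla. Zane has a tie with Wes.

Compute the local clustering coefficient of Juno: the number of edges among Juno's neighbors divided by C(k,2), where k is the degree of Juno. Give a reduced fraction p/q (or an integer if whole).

0

Juno's neighbors: Ben and Ivy (k = 2).
Possible neighbor pairs: C(2,2) = 1. Edges among them: none → e = 0.
Clustering(Juno) = 0/1.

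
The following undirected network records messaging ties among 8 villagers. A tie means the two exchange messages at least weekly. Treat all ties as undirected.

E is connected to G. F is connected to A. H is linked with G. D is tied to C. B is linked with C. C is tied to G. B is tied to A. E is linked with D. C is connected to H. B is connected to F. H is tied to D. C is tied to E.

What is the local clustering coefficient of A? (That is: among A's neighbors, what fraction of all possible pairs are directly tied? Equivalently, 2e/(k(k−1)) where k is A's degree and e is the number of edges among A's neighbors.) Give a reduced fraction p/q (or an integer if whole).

A's neighbors: B and F (k = 2).
Possible neighbor pairs: C(2,2) = 1. Edges among them: B–F → e = 1.
Clustering(A) = 1/1.

1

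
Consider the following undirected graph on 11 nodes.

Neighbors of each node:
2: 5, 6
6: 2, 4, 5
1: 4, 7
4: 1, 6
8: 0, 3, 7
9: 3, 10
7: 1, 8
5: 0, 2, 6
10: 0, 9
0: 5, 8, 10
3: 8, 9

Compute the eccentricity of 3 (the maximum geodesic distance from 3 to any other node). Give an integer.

4

Distances from 3: 0:2, 1:3, 2:4, 4:4, 5:3, 6:4, 7:2, 8:1, 9:1, 10:2.
The largest is 4 (to 4, 6, and 2), so the eccentricity of 3 is 4.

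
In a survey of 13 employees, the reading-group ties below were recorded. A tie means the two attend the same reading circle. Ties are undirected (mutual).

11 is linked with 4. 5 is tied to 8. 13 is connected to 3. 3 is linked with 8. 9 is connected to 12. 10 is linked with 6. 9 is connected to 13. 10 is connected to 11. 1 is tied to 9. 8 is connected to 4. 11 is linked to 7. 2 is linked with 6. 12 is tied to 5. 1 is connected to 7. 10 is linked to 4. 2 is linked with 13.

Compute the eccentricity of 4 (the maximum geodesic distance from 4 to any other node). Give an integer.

4

Distances from 4: 1:3, 2:3, 3:2, 5:2, 6:2, 7:2, 8:1, 9:4, 10:1, 11:1, 12:3, 13:3.
The largest is 4 (to 9), so the eccentricity of 4 is 4.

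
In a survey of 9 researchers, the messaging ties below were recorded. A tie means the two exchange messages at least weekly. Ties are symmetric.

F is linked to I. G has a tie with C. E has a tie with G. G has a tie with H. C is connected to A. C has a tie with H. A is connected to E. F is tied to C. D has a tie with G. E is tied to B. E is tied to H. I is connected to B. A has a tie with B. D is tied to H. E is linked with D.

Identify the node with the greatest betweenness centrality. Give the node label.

E

Unnormalized betweenness of each node: A:19/12, B:17/4, C:27/4, D:0, E:7, F:2, G:19/12, H:19/12, I:5/4.
E has the largest value, 7, making it the main broker — the node through which the most shortest paths run.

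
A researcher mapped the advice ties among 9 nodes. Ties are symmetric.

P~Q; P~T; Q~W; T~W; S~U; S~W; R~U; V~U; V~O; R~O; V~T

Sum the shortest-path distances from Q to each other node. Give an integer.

Distances from Q: O:4, P:1, R:4, S:2, T:2, U:3, V:3, W:1.
Sum = 4 + 1 + 4 + 2 + 2 + 3 + 3 + 1 = 20.

20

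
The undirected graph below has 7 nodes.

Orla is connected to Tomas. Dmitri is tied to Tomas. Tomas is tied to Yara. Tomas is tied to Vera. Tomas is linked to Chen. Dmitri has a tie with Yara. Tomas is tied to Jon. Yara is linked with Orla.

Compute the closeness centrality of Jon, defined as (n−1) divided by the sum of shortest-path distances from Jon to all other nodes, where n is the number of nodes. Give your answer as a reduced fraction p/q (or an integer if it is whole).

Distances from Jon: Chen:2, Dmitri:2, Orla:2, Tomas:1, Vera:2, Yara:2. Sum = 11.
n = 7, so closeness = 6/11.

6/11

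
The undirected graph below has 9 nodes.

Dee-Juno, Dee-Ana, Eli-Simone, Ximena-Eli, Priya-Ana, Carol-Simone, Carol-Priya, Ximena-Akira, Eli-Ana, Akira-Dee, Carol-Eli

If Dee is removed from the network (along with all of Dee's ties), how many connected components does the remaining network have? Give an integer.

2

Without Dee, the remaining ties split the others into: {Akira, Ana, Carol, Eli, Priya, Simone, Ximena}; {Juno}.
That's 2 separate components.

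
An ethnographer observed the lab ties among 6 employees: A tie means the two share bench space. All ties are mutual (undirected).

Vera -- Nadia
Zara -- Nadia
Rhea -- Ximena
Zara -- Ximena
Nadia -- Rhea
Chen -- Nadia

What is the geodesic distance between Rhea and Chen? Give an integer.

2

One shortest route is Rhea – Nadia – Chen, which uses 2 edges, and Rhea and Chen are not directly tied, so nothing shorter exists. So d(Rhea,Chen) = 2.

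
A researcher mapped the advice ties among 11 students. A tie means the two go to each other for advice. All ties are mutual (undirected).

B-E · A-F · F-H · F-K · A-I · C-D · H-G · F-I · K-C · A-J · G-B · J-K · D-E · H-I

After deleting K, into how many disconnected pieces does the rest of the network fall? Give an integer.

1

K's neighbors (C, F, and J) remain reachable from one another through other ties, so the rest of the network stays in one piece.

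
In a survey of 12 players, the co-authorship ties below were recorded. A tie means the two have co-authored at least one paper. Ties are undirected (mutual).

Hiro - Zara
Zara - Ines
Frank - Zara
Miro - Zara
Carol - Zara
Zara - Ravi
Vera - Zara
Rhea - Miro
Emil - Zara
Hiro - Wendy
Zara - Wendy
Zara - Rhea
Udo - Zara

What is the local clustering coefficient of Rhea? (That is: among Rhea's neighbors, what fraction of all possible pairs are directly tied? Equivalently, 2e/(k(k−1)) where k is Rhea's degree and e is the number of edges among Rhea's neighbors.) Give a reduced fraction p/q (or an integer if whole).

Rhea's neighbors: Miro and Zara (k = 2).
Possible neighbor pairs: C(2,2) = 1. Edges among them: Miro–Zara → e = 1.
Clustering(Rhea) = 1/1.

1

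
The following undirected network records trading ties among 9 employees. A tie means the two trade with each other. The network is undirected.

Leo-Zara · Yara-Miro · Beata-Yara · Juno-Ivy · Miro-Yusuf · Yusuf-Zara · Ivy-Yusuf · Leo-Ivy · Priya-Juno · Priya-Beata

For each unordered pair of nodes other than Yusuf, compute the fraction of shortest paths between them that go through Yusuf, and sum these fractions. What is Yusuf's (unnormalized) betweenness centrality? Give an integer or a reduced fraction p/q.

19/2

Pairs whose geodesics pass through Yusuf — Yara–Ivy: 1; Yara–Leo: 2/2; Yara–Zara: 1; Beata–Zara: 1; Priya–Zara: 1/2; Juno–Zara: 1/2; Juno–Miro: 1; Ivy–Zara: 1/2; Ivy–Miro: 1; Leo–Miro: 2/2; Zara–Miro: 1.
All other pairs contribute 0.
Summing the contributions gives betweenness(Yusuf) = 19/2.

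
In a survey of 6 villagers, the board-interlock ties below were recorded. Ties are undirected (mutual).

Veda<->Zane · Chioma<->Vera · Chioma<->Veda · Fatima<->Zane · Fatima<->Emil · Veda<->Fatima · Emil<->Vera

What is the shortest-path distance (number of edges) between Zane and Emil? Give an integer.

2

One shortest route is Zane – Fatima – Emil, which uses 2 edges, and Zane and Emil are not directly tied, so nothing shorter exists. So d(Zane,Emil) = 2.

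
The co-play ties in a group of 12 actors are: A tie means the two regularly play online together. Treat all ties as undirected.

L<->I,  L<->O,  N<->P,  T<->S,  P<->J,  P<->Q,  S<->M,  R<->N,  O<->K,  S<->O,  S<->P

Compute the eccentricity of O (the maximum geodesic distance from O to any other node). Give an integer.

4

Distances from O: I:2, J:3, K:1, L:1, M:2, N:3, P:2, Q:3, R:4, S:1, T:2.
The largest is 4 (to R), so the eccentricity of O is 4.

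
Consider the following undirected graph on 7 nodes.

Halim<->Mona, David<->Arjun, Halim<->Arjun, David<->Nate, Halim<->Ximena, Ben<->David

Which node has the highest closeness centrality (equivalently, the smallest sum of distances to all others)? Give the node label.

Arjun

Farness (sum of distances to all others) for each node — Arjun:10, Ben:16, David:11, Halim:11, Mona:16, Nate:16, Ximena:16.
The smallest farness is 10, for Arjun, so Arjun has the highest closeness.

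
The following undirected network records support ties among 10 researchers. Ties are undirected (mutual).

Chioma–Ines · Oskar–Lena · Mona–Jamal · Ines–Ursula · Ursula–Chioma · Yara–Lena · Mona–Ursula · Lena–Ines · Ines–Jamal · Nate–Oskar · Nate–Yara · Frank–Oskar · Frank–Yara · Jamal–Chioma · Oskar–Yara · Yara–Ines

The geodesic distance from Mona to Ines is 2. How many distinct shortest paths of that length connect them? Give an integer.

2

The shortest distance is 2. The length-2 paths are: Mona–Ursula–Ines; Mona–Jamal–Ines.
That gives 2 distinct shortest paths.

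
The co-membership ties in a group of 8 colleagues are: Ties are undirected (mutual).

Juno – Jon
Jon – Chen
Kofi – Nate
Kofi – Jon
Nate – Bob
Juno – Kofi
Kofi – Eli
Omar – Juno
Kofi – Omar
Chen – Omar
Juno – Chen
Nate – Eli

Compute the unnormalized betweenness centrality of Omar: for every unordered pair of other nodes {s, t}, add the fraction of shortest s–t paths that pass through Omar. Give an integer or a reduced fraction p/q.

4/3

Pairs whose geodesics pass through Omar — Kofi–Chen: 1/3; Chen–Eli: 1/3; Chen–Nate: 1/3; Chen–Bob: 1/3.
All other pairs contribute 0.
Summing the contributions gives betweenness(Omar) = 4/3.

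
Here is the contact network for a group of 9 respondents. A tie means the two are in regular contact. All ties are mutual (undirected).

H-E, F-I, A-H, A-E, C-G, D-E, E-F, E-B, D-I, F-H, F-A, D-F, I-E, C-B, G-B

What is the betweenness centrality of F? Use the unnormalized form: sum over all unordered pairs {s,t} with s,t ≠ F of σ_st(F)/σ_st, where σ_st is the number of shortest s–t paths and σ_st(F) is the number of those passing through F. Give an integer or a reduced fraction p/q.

Pairs whose geodesics pass through F — D–A: 1/2; D–H: 1/2; I–A: 1/2; I–H: 1/2.
All other pairs contribute 0.
Summing the contributions gives betweenness(F) = 2.

2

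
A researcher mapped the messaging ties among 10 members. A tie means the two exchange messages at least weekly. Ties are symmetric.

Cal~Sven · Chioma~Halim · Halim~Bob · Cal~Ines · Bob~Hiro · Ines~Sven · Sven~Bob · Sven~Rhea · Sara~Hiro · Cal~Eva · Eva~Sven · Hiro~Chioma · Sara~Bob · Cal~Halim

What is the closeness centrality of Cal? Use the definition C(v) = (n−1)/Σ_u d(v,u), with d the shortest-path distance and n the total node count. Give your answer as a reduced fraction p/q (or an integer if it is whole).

Distances from Cal: Bob:2, Chioma:2, Eva:1, Halim:1, Hiro:3, Ines:1, Rhea:2, Sara:3, Sven:1. Sum = 16.
n = 10, so closeness = 9/16.

9/16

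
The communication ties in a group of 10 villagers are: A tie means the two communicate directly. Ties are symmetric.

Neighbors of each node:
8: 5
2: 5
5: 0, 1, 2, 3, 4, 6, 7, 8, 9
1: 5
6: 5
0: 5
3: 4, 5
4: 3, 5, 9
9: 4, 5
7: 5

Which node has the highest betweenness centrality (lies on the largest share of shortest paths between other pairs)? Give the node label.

Unnormalized betweenness of each node: 0:0, 1:0, 2:0, 3:0, 4:1/2, 5:67/2, 6:0, 7:0, 8:0, 9:0.
5 has the largest value, 67/2, making it the main broker — the node through which the most shortest paths run.

5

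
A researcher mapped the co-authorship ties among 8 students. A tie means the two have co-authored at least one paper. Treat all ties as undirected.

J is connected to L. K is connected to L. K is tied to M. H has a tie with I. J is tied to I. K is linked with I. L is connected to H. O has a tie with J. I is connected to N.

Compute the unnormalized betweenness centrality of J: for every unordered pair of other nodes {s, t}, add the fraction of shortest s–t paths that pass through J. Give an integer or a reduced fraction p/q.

20/3

Pairs whose geodesics pass through J — L–O: 1; L–I: 1/3; L–N: 1/3; O–H: 2/2; O–M: 2/2; O–K: 2/2; O–I: 1; O–N: 1.
All other pairs contribute 0.
Summing the contributions gives betweenness(J) = 20/3.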